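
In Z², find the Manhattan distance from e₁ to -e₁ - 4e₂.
6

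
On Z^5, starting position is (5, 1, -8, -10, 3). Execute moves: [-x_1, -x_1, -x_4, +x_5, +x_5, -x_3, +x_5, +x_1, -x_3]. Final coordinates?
(4, 1, -10, -11, 6)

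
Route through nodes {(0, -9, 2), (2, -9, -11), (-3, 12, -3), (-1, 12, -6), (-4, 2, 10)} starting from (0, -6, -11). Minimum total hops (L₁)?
72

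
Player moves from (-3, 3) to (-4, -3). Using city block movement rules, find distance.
7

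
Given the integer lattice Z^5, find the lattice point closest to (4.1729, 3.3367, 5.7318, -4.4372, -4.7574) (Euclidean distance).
(4, 3, 6, -4, -5)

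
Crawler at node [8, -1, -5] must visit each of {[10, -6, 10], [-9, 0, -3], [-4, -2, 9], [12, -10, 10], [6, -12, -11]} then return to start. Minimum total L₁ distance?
112
(one optimal route: (8, -1, -5) → (-9, 0, -3) → (-4, -2, 9) → (10, -6, 10) → (12, -10, 10) → (6, -12, -11) → (8, -1, -5))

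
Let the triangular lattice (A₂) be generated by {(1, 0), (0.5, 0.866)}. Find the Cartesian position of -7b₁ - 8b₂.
(-11, -6.928)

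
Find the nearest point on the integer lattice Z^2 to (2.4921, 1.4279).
(2, 1)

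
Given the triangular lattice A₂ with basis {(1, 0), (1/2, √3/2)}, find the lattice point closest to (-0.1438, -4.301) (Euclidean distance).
(-0.5, -4.33)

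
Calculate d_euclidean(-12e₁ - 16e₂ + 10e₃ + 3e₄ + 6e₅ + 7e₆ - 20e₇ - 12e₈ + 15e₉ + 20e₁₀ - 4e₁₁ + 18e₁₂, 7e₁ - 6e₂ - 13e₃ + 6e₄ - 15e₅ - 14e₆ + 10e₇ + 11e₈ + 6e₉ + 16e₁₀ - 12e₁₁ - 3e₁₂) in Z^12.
62.546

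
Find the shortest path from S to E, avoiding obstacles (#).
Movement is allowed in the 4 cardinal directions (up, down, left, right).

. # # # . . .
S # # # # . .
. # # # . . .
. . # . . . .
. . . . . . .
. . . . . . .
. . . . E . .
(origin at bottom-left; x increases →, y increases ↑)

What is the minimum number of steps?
9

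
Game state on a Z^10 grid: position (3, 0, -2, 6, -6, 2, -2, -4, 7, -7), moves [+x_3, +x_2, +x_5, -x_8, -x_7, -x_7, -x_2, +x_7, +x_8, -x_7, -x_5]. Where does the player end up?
(3, 0, -1, 6, -6, 2, -4, -4, 7, -7)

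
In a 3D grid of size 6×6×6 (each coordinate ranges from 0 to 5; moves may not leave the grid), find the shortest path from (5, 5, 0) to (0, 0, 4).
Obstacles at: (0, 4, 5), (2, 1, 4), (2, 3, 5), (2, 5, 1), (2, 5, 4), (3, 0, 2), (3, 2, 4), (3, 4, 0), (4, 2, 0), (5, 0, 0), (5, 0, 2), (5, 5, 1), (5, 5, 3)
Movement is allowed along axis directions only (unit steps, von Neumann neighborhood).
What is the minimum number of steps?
14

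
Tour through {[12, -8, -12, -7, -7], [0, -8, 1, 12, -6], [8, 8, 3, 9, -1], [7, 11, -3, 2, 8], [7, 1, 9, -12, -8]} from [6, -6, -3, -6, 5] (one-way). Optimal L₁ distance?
175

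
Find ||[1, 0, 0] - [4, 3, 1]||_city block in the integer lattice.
7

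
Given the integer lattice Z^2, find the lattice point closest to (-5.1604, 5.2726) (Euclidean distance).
(-5, 5)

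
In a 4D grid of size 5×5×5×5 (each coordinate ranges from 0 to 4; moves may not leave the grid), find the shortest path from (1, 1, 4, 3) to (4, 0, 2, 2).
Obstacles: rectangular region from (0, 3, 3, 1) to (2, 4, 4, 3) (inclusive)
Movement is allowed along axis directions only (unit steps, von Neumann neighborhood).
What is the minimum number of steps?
7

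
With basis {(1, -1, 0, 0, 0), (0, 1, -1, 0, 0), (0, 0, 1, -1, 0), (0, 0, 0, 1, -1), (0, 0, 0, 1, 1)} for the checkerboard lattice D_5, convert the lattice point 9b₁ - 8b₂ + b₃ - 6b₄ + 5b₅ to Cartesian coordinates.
(9, -17, 9, -2, 11)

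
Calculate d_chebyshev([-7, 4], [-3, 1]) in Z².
4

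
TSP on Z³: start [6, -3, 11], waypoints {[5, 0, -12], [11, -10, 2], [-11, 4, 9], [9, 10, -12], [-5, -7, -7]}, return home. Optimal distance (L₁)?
152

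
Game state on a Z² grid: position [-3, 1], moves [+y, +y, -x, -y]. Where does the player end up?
(-4, 2)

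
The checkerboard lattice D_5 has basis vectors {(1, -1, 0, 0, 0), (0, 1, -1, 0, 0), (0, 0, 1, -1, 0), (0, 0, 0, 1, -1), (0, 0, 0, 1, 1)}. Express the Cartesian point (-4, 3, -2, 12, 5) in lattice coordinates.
-4b₁ - b₂ - 3b₃ + 2b₄ + 7b₅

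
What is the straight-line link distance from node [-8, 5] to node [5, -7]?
17.6918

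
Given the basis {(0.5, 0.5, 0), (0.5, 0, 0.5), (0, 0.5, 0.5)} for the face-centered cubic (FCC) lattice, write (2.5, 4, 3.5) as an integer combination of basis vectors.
3b₁ + 2b₂ + 5b₃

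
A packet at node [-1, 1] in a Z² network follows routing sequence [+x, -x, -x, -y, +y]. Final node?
(-2, 1)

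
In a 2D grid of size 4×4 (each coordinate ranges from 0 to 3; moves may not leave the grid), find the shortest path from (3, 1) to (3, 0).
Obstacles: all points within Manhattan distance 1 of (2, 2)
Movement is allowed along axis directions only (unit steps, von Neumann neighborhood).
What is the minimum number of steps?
1
(one shortest path: (3, 1) → (3, 0))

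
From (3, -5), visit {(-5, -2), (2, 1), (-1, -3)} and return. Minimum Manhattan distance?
28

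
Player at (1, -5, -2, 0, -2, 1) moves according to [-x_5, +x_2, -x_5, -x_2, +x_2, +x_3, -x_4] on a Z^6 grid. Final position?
(1, -4, -1, -1, -4, 1)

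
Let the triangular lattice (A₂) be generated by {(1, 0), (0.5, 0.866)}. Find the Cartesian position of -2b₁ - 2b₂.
(-3, -1.732)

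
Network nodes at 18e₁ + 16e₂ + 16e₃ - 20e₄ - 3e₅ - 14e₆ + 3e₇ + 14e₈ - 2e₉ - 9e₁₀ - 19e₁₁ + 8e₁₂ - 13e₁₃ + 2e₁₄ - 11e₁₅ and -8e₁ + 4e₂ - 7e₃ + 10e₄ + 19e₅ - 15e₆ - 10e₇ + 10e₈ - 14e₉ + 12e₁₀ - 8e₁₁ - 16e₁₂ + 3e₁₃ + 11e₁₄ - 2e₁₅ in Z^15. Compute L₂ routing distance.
67.9632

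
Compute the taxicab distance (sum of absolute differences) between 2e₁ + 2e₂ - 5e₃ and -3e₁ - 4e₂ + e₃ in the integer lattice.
17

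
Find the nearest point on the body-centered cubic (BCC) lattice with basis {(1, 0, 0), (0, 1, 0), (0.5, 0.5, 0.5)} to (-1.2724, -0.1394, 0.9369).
(-1, 0, 1)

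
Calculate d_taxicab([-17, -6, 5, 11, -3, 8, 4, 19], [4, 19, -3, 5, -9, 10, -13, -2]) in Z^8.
106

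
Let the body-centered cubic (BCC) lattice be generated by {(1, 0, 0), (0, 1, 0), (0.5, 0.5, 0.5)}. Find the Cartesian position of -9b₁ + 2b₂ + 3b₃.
(-7.5, 3.5, 1.5)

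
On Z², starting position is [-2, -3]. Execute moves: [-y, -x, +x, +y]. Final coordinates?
(-2, -3)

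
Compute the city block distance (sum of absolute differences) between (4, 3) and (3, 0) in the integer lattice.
4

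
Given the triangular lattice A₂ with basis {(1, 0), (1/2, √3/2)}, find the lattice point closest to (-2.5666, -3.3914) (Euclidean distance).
(-3, -3.464)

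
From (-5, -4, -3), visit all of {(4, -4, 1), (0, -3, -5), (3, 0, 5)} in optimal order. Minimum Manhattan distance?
28
(one optimal route: (-5, -4, -3) → (0, -3, -5) → (4, -4, 1) → (3, 0, 5))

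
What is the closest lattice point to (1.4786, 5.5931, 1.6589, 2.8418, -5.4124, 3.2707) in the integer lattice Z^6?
(1, 6, 2, 3, -5, 3)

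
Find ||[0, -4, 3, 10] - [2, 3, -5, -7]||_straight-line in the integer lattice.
20.1494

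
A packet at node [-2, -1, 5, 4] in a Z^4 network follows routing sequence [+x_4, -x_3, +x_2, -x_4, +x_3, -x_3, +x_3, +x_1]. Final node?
(-1, 0, 5, 4)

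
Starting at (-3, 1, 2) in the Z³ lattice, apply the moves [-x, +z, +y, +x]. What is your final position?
(-3, 2, 3)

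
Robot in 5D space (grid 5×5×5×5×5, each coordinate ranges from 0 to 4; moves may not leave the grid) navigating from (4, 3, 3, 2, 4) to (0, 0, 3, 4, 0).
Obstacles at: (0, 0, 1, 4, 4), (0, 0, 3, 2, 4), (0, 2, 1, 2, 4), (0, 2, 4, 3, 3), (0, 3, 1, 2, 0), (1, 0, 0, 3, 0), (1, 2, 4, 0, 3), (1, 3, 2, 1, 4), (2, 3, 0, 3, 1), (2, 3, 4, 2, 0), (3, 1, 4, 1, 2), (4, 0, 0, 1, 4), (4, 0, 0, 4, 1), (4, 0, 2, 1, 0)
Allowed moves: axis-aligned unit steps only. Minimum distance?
13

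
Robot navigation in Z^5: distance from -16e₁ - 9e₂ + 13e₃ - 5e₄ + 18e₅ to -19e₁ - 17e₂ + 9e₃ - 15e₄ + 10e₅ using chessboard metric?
10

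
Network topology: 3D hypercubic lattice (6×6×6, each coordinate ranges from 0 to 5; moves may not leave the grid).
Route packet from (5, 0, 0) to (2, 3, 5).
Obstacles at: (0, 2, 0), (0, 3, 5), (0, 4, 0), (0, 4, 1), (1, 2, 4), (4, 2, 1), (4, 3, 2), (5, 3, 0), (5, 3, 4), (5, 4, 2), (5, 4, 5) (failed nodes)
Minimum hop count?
11
(one shortest path: (5, 0, 0) → (4, 0, 0) → (3, 0, 0) → (2, 0, 0) → (2, 1, 0) → (2, 2, 0) → (2, 3, 0) → (2, 3, 1) → (2, 3, 2) → (2, 3, 3) → (2, 3, 4) → (2, 3, 5))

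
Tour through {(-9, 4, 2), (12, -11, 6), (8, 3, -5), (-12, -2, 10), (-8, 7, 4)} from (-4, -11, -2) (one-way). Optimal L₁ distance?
103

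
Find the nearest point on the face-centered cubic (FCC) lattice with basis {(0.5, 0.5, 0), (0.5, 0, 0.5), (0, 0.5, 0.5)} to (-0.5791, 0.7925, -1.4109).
(-0.5, 1, -1.5)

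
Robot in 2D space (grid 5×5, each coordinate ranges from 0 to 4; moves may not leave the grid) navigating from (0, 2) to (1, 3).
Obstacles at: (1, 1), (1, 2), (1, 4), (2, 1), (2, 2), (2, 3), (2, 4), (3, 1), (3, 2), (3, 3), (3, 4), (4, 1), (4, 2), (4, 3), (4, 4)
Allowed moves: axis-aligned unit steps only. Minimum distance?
2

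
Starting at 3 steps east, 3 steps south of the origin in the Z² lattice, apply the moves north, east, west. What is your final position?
(3, -2)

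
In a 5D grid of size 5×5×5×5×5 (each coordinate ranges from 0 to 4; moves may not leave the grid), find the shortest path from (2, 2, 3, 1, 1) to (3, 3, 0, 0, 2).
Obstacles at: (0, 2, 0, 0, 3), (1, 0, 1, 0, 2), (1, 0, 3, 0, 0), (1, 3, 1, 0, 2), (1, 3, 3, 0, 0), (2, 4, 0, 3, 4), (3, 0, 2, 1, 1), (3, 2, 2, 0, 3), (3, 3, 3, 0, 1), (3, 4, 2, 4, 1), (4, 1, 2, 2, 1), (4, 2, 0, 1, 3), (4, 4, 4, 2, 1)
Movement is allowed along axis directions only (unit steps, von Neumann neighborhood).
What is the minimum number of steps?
7
(one shortest path: (2, 2, 3, 1, 1) → (3, 2, 3, 1, 1) → (3, 3, 3, 1, 1) → (3, 3, 2, 1, 1) → (3, 3, 1, 1, 1) → (3, 3, 0, 1, 1) → (3, 3, 0, 0, 1) → (3, 3, 0, 0, 2))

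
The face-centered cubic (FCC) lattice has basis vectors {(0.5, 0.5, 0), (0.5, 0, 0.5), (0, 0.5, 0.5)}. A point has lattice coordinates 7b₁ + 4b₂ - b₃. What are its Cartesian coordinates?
(5.5, 3, 1.5)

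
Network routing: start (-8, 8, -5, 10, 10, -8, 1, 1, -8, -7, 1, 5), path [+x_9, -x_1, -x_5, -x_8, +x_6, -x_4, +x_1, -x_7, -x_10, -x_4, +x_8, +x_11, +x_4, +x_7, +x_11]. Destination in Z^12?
(-8, 8, -5, 9, 9, -7, 1, 1, -7, -8, 3, 5)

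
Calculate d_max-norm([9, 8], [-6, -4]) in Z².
15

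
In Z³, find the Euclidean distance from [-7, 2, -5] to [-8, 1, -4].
1.73205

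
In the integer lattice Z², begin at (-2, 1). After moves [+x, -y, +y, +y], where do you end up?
(-1, 2)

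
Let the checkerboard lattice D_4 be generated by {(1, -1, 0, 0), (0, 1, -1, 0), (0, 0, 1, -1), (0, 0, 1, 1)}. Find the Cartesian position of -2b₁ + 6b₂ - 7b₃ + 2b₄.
(-2, 8, -11, 9)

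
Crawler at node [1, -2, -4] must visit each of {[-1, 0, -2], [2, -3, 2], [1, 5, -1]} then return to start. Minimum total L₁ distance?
34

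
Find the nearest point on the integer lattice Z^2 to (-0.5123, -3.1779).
(-1, -3)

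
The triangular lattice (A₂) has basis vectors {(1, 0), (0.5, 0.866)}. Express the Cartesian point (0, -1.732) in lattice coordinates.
b₁ - 2b₂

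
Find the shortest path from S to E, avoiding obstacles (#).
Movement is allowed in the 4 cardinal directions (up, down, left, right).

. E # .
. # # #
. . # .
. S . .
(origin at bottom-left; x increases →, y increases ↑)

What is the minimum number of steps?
5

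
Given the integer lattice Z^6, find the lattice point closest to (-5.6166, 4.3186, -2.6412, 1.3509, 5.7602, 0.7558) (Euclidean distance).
(-6, 4, -3, 1, 6, 1)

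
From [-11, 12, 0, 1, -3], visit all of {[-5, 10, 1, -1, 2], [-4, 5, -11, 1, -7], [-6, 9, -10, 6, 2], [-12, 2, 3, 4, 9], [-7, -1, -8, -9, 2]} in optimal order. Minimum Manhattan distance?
127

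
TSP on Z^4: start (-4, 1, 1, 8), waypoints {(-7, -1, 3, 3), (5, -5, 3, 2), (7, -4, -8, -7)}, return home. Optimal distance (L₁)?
92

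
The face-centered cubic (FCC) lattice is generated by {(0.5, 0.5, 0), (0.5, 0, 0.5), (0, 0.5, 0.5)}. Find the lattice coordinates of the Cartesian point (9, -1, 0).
8b₁ + 10b₂ - 10b₃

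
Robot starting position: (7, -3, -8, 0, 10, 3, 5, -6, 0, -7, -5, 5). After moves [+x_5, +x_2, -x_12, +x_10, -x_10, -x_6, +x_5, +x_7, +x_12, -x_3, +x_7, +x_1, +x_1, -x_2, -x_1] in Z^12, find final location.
(8, -3, -9, 0, 12, 2, 7, -6, 0, -7, -5, 5)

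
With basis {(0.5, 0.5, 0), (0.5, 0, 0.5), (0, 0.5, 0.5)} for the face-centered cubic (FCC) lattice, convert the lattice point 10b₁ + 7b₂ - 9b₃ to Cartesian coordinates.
(8.5, 0.5, -1)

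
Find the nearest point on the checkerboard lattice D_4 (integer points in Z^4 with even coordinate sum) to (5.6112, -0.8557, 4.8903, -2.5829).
(6, -1, 5, -2)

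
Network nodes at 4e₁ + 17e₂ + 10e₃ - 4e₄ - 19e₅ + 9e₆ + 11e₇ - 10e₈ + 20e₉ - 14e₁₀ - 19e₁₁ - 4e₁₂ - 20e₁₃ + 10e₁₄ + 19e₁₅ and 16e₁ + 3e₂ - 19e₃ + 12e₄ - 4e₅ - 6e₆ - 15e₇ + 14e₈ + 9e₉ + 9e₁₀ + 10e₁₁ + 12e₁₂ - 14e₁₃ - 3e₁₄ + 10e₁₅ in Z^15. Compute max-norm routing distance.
29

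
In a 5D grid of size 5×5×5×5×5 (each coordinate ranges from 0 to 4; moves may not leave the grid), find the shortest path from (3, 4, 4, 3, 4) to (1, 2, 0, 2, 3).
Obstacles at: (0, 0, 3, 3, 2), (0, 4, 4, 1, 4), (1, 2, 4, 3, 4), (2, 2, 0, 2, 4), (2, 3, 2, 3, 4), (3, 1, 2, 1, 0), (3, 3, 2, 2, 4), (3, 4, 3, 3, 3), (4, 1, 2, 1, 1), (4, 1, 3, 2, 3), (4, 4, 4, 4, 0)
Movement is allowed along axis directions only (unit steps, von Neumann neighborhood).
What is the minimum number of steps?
10
(one shortest path: (3, 4, 4, 3, 4) → (2, 4, 4, 3, 4) → (1, 4, 4, 3, 4) → (1, 3, 4, 3, 4) → (1, 3, 3, 3, 4) → (1, 2, 3, 3, 4) → (1, 2, 2, 3, 4) → (1, 2, 1, 3, 4) → (1, 2, 0, 3, 4) → (1, 2, 0, 2, 4) → (1, 2, 0, 2, 3))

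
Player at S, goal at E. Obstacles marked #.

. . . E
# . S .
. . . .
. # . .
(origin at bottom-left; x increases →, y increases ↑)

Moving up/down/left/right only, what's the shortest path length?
2
(one shortest path: (2, 2) → (3, 2) → (3, 3))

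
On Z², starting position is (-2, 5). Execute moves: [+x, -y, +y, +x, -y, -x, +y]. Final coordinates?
(-1, 5)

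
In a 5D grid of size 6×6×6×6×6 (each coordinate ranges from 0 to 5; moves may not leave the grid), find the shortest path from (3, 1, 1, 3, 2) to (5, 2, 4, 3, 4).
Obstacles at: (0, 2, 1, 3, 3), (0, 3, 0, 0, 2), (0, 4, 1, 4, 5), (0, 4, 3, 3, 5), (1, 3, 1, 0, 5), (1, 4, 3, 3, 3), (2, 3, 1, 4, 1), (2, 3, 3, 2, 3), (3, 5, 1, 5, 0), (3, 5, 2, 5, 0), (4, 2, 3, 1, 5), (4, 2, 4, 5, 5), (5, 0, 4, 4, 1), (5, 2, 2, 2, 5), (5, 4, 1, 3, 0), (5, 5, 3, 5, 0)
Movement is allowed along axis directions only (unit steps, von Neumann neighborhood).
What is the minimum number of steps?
8
(one shortest path: (3, 1, 1, 3, 2) → (4, 1, 1, 3, 2) → (5, 1, 1, 3, 2) → (5, 2, 1, 3, 2) → (5, 2, 2, 3, 2) → (5, 2, 3, 3, 2) → (5, 2, 4, 3, 2) → (5, 2, 4, 3, 3) → (5, 2, 4, 3, 4))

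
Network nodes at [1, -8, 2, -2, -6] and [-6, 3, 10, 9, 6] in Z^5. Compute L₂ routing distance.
22.3383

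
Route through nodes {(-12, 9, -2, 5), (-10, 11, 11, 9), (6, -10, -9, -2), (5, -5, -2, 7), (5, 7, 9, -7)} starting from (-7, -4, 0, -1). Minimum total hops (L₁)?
142
(one optimal route: (-7, -4, 0, -1) → (6, -10, -9, -2) → (5, -5, -2, 7) → (-12, 9, -2, 5) → (-10, 11, 11, 9) → (5, 7, 9, -7))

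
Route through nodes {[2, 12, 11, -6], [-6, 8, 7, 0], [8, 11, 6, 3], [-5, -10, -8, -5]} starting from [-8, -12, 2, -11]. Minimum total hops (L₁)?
102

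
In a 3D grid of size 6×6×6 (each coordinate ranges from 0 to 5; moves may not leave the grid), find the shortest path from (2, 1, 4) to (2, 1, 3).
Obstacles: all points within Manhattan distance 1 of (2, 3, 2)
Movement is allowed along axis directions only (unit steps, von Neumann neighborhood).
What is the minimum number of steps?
1
(one shortest path: (2, 1, 4) → (2, 1, 3))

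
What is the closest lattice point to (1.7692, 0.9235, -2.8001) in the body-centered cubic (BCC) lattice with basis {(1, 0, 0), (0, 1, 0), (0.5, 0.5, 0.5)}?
(2, 1, -3)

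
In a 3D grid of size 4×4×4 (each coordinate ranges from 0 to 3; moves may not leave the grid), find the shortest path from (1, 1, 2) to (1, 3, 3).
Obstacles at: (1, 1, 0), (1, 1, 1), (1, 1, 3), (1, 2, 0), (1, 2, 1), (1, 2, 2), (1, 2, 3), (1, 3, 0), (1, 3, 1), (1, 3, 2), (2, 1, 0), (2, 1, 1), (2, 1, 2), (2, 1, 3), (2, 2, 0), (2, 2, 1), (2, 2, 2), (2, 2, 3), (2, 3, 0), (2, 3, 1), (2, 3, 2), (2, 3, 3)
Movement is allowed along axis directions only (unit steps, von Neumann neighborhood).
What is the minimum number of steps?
5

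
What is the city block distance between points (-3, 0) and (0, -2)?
5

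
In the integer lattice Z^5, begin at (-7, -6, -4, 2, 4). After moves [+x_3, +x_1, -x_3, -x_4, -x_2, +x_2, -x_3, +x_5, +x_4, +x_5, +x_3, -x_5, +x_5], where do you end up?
(-6, -6, -4, 2, 6)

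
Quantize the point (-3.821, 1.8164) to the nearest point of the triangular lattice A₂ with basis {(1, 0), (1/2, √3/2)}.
(-4, 1.732)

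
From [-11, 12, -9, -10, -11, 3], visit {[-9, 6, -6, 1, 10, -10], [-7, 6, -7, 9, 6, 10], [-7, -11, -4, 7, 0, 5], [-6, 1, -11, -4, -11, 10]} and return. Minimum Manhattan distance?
202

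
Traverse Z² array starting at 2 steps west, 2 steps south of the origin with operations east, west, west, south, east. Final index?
(-2, -3)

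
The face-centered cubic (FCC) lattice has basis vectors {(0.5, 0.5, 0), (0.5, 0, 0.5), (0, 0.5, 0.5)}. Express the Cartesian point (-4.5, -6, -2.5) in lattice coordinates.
-8b₁ - b₂ - 4b₃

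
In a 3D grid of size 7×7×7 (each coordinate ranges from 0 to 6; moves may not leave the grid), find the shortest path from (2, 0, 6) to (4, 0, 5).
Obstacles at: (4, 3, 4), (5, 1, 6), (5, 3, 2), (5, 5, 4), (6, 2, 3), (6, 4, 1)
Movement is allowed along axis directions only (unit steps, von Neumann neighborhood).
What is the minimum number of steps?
3
(one shortest path: (2, 0, 6) → (3, 0, 6) → (4, 0, 6) → (4, 0, 5))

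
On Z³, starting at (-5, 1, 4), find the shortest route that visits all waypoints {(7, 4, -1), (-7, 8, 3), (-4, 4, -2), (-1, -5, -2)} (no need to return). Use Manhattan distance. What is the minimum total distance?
52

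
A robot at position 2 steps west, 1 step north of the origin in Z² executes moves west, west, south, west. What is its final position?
(-5, 0)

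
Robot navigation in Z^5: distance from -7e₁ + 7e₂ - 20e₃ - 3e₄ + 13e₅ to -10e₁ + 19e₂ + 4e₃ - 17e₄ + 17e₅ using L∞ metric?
24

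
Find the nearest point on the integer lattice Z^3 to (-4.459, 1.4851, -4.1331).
(-4, 1, -4)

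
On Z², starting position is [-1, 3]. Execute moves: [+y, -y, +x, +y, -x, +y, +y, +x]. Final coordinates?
(0, 6)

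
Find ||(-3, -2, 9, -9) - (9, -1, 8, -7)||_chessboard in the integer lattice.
12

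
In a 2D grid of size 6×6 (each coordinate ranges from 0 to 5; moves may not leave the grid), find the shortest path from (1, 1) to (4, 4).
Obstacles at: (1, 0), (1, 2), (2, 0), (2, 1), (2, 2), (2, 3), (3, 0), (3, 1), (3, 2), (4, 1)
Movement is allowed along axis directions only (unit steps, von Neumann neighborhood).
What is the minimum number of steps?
8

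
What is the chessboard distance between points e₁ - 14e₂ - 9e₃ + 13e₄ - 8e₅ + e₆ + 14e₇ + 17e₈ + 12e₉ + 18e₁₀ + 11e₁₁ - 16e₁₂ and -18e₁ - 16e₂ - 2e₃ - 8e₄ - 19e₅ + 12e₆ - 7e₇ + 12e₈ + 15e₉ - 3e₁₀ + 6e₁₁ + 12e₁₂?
28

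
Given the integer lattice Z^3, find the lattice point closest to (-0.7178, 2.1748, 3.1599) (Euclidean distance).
(-1, 2, 3)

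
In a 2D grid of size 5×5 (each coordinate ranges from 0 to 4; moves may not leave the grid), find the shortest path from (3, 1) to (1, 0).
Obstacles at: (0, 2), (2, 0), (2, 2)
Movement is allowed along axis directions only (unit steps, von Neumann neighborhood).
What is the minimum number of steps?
3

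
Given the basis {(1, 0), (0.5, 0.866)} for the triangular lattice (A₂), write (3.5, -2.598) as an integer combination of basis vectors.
5b₁ - 3b₂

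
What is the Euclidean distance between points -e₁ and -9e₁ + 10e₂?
12.8062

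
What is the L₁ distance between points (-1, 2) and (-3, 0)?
4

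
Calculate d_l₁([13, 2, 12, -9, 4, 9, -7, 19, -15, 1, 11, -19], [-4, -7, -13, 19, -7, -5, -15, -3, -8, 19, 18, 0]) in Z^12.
185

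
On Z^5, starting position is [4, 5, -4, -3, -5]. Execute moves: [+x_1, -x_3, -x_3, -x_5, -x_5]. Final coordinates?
(5, 5, -6, -3, -7)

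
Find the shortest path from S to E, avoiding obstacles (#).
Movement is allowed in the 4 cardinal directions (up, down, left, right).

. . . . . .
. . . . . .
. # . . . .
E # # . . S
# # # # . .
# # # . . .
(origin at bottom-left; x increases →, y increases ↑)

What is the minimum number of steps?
9
(one shortest path: (5, 2) → (4, 2) → (3, 2) → (3, 3) → (2, 3) → (2, 4) → (1, 4) → (0, 4) → (0, 3) → (0, 2))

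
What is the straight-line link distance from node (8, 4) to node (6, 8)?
4.47214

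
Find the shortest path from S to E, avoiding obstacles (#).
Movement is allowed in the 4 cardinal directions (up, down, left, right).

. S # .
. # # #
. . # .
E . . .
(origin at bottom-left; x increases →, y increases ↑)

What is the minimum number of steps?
4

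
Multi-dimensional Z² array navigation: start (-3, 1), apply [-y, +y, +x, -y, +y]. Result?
(-2, 1)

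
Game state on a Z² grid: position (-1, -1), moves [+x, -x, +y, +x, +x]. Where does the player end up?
(1, 0)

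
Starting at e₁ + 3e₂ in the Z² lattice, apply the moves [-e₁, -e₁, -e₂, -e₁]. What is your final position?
(-2, 2)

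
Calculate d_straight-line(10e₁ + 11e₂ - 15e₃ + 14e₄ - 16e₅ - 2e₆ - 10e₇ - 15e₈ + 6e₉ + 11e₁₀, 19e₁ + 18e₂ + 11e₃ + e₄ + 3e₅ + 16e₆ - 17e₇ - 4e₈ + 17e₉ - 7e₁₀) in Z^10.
47.697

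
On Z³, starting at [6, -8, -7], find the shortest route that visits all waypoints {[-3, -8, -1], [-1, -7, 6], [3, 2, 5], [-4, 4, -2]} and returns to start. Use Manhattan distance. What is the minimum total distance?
80
(one optimal route: (6, -8, -7) → (-3, -8, -1) → (-4, 4, -2) → (3, 2, 5) → (-1, -7, 6) → (6, -8, -7))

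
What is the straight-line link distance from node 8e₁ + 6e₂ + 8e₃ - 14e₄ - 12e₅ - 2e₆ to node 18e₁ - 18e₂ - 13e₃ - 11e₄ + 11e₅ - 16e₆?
43.0232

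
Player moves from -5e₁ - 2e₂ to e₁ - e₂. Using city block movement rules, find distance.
7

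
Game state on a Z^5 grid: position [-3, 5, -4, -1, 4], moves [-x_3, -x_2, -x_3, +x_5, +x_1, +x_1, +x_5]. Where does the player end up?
(-1, 4, -6, -1, 6)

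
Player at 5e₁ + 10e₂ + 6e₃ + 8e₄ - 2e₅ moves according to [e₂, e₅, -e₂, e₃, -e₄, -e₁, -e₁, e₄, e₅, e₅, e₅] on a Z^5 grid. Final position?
(3, 10, 7, 8, 2)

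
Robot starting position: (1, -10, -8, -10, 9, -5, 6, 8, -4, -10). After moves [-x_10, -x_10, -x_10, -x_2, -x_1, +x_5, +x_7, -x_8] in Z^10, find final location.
(0, -11, -8, -10, 10, -5, 7, 7, -4, -13)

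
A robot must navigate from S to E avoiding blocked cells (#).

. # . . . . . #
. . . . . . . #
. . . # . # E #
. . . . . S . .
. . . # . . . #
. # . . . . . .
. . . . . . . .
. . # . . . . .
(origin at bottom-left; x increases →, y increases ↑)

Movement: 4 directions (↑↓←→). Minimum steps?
2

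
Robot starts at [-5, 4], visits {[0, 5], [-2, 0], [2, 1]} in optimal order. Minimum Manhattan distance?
17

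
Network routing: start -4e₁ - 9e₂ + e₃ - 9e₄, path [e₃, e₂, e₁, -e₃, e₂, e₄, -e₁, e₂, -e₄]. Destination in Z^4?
(-4, -6, 1, -9)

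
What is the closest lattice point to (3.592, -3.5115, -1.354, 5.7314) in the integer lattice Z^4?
(4, -4, -1, 6)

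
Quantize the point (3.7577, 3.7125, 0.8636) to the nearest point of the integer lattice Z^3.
(4, 4, 1)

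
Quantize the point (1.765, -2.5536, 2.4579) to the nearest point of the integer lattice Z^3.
(2, -3, 2)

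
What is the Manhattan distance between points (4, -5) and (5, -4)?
2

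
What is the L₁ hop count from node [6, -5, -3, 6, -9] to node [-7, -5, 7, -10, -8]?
40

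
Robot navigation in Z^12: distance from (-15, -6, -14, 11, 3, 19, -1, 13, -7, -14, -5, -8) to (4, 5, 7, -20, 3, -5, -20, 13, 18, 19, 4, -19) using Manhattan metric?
203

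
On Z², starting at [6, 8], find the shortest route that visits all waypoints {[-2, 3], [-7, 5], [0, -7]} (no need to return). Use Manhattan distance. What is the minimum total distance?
35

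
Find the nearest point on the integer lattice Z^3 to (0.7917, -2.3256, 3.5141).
(1, -2, 4)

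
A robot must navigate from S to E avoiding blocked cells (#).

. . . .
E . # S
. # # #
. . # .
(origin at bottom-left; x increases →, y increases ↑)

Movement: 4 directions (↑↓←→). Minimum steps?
5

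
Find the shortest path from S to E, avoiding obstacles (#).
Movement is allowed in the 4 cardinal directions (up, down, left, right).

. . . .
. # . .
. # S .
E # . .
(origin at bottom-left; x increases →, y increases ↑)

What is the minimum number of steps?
7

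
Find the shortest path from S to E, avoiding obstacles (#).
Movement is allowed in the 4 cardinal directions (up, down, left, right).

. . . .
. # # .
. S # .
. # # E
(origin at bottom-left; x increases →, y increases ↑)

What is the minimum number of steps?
9
(one shortest path: (1, 1) → (0, 1) → (0, 2) → (0, 3) → (1, 3) → (2, 3) → (3, 3) → (3, 2) → (3, 1) → (3, 0))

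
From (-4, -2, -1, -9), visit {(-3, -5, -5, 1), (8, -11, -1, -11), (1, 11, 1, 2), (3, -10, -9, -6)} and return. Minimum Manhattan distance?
122
(one optimal route: (-4, -2, -1, -9) → (8, -11, -1, -11) → (3, -10, -9, -6) → (-3, -5, -5, 1) → (1, 11, 1, 2) → (-4, -2, -1, -9))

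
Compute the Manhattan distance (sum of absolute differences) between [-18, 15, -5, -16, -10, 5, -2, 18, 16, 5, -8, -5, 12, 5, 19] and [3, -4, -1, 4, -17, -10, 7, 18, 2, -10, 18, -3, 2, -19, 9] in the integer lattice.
196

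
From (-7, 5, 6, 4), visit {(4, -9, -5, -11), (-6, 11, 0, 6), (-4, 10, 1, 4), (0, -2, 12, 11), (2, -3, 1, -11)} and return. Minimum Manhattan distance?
146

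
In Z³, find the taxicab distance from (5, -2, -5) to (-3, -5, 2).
18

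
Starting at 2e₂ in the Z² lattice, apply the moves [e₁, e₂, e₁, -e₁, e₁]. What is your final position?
(2, 3)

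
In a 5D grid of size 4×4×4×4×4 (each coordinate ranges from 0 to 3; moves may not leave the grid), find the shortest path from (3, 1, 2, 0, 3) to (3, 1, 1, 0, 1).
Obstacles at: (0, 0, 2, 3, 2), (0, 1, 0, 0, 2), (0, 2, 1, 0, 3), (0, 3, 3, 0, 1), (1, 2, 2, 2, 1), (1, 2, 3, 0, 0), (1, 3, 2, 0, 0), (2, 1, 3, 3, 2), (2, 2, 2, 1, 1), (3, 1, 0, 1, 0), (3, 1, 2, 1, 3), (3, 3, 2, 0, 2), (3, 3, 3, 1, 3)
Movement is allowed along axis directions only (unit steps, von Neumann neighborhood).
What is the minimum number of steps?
3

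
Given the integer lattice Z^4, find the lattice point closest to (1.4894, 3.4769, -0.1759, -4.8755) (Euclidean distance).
(1, 3, 0, -5)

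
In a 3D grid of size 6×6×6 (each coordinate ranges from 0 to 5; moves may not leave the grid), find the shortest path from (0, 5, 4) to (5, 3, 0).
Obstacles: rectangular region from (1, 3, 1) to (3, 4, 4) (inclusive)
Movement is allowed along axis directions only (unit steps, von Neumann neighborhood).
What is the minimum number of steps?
11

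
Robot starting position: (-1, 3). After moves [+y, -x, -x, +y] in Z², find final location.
(-3, 5)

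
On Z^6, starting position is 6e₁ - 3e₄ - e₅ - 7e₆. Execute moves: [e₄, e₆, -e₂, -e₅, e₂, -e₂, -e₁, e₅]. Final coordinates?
(5, -1, 0, -2, -1, -6)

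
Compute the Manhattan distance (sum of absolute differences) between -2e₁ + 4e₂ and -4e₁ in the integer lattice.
6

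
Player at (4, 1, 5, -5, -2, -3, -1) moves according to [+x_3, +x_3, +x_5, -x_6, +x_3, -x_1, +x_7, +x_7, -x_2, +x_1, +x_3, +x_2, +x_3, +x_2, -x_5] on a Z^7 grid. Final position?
(4, 2, 10, -5, -2, -4, 1)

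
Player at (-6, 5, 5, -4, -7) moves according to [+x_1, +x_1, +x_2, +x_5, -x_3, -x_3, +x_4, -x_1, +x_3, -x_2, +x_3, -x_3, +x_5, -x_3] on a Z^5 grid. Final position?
(-5, 5, 3, -3, -5)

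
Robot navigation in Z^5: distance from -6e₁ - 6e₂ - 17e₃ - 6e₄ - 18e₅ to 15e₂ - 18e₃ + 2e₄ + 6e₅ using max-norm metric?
24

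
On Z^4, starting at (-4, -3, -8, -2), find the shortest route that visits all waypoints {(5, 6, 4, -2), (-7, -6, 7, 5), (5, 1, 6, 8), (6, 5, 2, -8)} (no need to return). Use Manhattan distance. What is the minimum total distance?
78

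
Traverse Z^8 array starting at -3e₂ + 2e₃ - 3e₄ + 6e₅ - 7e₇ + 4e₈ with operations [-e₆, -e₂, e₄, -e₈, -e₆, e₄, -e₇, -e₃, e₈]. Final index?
(0, -4, 1, -1, 6, -2, -8, 4)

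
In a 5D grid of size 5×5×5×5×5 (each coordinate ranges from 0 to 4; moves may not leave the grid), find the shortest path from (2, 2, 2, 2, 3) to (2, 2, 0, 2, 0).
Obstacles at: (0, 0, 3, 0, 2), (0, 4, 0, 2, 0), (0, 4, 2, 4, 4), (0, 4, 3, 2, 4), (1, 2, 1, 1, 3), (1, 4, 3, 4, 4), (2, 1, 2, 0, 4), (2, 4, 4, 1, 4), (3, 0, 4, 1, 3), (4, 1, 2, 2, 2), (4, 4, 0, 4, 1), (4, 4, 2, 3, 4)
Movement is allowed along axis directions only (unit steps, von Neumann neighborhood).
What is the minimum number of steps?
5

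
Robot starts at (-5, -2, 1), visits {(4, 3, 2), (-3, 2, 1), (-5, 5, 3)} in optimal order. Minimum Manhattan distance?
25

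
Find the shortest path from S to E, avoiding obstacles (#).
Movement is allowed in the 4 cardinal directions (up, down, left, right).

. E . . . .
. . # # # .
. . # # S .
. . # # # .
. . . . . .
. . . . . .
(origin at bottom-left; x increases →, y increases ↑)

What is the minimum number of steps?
7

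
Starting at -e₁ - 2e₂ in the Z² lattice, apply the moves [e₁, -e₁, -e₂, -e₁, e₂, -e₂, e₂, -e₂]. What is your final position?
(-2, -3)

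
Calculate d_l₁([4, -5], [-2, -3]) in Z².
8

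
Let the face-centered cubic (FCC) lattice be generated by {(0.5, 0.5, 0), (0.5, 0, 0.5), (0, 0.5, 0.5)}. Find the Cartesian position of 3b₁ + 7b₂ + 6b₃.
(5, 4.5, 6.5)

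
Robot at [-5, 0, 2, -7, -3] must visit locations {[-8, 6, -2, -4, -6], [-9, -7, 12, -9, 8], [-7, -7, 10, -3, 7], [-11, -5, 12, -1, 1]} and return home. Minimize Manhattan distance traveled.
118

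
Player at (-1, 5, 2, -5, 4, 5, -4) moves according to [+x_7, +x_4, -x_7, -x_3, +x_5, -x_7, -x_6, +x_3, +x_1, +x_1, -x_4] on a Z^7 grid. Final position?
(1, 5, 2, -5, 5, 4, -5)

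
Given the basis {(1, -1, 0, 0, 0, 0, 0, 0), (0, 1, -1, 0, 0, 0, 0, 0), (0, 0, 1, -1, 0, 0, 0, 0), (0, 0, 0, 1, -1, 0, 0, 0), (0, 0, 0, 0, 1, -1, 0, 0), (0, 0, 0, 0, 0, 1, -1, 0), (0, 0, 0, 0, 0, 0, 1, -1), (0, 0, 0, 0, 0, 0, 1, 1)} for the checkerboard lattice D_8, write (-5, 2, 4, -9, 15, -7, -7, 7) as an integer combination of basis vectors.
-5b₁ - 3b₂ + b₃ - 8b₄ + 7b₅ - 7b₇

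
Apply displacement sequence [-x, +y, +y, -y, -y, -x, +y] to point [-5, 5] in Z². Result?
(-7, 6)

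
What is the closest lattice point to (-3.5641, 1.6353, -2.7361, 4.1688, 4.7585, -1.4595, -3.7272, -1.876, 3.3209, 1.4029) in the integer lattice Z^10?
(-4, 2, -3, 4, 5, -1, -4, -2, 3, 1)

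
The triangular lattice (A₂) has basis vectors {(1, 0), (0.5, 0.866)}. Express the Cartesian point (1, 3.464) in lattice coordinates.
-b₁ + 4b₂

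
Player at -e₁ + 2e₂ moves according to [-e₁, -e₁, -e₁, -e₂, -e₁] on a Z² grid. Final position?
(-5, 1)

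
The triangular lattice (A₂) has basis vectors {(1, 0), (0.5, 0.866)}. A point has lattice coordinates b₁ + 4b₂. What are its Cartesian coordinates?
(3, 3.464)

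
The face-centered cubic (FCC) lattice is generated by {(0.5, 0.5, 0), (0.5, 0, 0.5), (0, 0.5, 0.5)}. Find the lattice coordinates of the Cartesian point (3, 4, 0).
7b₁ - b₂ + b₃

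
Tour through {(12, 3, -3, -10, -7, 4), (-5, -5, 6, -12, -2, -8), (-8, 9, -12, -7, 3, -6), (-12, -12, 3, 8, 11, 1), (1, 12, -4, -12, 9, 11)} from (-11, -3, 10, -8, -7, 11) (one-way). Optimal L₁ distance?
251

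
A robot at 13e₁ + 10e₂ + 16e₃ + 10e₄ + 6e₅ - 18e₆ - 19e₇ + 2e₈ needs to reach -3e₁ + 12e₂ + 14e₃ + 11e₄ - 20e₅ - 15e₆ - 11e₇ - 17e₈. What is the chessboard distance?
26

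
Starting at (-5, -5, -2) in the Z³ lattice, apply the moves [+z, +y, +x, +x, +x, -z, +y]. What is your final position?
(-2, -3, -2)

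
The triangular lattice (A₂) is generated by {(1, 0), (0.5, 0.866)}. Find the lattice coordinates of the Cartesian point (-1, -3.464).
b₁ - 4b₂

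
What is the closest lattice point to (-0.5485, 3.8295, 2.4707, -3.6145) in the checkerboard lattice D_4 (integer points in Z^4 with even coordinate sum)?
(-1, 4, 3, -4)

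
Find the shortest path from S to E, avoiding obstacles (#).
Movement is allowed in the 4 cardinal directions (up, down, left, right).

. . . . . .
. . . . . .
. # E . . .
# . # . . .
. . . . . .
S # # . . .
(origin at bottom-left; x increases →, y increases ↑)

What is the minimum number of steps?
7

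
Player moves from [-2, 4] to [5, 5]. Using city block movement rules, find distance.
8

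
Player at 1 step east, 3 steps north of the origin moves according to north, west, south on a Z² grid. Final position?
(0, 3)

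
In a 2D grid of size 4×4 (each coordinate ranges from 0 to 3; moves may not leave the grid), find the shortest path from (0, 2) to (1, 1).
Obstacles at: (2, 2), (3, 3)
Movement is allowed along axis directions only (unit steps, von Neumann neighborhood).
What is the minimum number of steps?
2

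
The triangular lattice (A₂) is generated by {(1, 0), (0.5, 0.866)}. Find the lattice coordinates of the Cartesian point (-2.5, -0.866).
-2b₁ - b₂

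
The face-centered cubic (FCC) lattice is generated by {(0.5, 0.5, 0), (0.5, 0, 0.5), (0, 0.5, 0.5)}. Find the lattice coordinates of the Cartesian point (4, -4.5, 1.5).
-2b₁ + 10b₂ - 7b₃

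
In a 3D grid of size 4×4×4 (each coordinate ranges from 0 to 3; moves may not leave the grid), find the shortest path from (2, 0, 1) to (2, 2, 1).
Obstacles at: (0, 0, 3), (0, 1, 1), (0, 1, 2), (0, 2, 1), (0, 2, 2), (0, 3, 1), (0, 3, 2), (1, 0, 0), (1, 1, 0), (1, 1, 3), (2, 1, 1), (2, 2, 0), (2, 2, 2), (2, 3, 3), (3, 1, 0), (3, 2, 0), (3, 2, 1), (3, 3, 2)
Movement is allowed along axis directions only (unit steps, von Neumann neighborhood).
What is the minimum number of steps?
4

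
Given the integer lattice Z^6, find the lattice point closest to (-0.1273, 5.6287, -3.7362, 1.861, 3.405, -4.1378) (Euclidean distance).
(0, 6, -4, 2, 3, -4)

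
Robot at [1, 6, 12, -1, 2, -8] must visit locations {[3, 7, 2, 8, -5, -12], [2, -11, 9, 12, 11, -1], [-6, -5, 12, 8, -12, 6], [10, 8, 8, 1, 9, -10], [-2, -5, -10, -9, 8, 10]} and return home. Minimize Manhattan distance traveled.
296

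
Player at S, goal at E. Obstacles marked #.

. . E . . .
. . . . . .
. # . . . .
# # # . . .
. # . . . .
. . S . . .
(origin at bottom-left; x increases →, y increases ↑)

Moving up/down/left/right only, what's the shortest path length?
7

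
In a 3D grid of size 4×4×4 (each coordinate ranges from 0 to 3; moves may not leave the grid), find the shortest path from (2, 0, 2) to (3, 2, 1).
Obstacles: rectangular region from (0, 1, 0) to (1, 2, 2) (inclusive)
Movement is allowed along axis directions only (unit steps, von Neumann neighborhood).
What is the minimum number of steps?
4
(one shortest path: (2, 0, 2) → (3, 0, 2) → (3, 1, 2) → (3, 2, 2) → (3, 2, 1))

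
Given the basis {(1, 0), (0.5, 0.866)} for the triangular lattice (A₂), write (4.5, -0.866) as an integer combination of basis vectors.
5b₁ - b₂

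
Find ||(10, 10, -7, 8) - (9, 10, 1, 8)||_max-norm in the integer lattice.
8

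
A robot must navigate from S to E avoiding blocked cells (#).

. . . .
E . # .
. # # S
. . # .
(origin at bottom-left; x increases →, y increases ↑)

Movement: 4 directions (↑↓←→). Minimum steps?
6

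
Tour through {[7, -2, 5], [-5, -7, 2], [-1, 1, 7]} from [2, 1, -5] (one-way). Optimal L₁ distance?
48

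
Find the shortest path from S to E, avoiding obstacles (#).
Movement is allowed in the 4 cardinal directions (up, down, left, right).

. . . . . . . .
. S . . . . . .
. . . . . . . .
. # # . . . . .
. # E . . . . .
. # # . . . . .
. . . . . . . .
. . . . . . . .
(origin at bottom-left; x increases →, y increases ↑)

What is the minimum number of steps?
6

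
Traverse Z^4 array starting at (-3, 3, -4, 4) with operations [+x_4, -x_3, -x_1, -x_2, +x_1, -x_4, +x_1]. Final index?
(-2, 2, -5, 4)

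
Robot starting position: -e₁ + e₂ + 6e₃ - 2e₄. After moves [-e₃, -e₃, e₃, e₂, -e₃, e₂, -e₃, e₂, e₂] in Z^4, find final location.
(-1, 5, 3, -2)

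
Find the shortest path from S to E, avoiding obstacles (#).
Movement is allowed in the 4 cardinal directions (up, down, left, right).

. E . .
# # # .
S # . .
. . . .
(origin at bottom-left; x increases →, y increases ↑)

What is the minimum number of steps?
9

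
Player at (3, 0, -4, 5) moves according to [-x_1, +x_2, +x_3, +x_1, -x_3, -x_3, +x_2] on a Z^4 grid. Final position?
(3, 2, -5, 5)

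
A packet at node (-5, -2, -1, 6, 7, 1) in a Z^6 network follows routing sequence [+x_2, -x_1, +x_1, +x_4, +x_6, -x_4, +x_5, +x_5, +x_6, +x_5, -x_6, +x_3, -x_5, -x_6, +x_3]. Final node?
(-5, -1, 1, 6, 9, 1)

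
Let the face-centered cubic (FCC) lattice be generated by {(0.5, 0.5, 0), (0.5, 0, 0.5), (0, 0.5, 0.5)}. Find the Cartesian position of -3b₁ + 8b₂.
(2.5, -1.5, 4)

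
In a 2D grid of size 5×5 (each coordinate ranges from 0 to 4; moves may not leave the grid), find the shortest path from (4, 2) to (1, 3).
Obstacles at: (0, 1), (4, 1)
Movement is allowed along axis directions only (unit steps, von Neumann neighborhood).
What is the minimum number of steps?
4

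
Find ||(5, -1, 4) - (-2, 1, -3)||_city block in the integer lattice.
16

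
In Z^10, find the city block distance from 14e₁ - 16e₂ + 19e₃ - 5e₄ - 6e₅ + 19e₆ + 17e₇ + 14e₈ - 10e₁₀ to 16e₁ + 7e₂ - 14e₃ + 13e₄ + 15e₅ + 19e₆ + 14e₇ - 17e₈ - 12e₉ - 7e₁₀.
146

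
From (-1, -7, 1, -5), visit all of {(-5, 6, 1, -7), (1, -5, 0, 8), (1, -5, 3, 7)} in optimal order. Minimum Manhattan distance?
55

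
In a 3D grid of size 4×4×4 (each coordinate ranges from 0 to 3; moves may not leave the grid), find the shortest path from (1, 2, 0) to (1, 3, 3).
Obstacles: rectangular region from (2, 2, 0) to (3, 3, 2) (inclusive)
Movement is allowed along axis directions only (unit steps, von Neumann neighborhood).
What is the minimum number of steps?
4
(one shortest path: (1, 2, 0) → (1, 3, 0) → (1, 3, 1) → (1, 3, 2) → (1, 3, 3))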